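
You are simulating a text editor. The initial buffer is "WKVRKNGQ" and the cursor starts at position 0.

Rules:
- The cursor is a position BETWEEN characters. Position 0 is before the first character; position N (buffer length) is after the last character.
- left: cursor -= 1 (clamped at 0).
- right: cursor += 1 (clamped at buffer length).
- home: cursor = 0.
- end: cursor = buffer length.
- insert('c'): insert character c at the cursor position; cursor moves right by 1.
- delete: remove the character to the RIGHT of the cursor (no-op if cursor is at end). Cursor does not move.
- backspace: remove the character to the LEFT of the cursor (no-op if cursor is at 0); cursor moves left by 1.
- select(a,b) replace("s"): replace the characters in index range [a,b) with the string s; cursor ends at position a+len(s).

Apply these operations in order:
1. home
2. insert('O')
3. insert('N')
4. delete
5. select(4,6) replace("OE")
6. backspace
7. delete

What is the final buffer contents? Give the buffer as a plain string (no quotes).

After op 1 (home): buf='WKVRKNGQ' cursor=0
After op 2 (insert('O')): buf='OWKVRKNGQ' cursor=1
After op 3 (insert('N')): buf='ONWKVRKNGQ' cursor=2
After op 4 (delete): buf='ONKVRKNGQ' cursor=2
After op 5 (select(4,6) replace("OE")): buf='ONKVOENGQ' cursor=6
After op 6 (backspace): buf='ONKVONGQ' cursor=5
After op 7 (delete): buf='ONKVOGQ' cursor=5

Answer: ONKVOGQ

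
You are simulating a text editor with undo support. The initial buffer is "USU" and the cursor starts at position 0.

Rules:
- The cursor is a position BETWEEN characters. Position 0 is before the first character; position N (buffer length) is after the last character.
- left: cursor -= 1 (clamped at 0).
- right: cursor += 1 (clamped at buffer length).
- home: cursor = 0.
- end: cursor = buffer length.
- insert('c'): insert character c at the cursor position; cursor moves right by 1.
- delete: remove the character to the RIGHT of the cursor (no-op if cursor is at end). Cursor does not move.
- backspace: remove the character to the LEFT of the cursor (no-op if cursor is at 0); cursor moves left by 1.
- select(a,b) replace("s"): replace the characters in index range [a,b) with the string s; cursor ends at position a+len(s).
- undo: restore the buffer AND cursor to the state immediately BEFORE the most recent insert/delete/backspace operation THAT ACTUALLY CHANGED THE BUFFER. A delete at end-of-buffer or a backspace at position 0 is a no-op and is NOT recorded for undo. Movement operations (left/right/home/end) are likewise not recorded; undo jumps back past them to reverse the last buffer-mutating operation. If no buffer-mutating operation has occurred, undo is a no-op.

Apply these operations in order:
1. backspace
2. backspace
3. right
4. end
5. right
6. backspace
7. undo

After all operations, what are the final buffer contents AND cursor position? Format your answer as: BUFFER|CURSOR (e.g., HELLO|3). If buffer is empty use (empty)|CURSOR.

After op 1 (backspace): buf='USU' cursor=0
After op 2 (backspace): buf='USU' cursor=0
After op 3 (right): buf='USU' cursor=1
After op 4 (end): buf='USU' cursor=3
After op 5 (right): buf='USU' cursor=3
After op 6 (backspace): buf='US' cursor=2
After op 7 (undo): buf='USU' cursor=3

Answer: USU|3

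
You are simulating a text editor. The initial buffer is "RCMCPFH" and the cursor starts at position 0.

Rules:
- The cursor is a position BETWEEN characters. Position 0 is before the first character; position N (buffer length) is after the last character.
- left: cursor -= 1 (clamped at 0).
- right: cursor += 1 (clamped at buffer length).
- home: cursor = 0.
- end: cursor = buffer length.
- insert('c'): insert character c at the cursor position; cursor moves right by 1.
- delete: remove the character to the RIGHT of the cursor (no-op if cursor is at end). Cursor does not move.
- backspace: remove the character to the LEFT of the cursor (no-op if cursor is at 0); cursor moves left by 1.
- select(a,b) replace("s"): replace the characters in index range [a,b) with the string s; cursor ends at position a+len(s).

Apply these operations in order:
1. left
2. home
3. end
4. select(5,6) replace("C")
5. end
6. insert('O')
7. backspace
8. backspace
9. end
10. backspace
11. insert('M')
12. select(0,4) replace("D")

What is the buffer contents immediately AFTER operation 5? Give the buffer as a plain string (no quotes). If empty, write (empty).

After op 1 (left): buf='RCMCPFH' cursor=0
After op 2 (home): buf='RCMCPFH' cursor=0
After op 3 (end): buf='RCMCPFH' cursor=7
After op 4 (select(5,6) replace("C")): buf='RCMCPCH' cursor=6
After op 5 (end): buf='RCMCPCH' cursor=7

Answer: RCMCPCH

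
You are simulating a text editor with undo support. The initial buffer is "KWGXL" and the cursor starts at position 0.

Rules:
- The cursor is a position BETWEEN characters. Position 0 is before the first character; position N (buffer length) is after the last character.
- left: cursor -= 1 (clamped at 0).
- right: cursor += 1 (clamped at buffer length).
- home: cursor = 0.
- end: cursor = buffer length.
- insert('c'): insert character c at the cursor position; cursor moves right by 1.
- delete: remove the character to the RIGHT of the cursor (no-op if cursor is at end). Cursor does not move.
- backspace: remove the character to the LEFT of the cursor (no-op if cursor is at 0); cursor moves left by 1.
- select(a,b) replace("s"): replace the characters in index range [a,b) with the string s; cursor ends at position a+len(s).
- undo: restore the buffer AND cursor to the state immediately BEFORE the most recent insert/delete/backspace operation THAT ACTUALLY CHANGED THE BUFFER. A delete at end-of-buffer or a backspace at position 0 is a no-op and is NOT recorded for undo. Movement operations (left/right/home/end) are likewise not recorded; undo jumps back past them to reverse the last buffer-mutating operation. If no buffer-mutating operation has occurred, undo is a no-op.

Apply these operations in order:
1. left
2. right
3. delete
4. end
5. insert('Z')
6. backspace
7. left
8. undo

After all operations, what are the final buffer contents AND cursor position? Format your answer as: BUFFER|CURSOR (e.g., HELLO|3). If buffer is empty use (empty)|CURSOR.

Answer: KGXLZ|5

Derivation:
After op 1 (left): buf='KWGXL' cursor=0
After op 2 (right): buf='KWGXL' cursor=1
After op 3 (delete): buf='KGXL' cursor=1
After op 4 (end): buf='KGXL' cursor=4
After op 5 (insert('Z')): buf='KGXLZ' cursor=5
After op 6 (backspace): buf='KGXL' cursor=4
After op 7 (left): buf='KGXL' cursor=3
After op 8 (undo): buf='KGXLZ' cursor=5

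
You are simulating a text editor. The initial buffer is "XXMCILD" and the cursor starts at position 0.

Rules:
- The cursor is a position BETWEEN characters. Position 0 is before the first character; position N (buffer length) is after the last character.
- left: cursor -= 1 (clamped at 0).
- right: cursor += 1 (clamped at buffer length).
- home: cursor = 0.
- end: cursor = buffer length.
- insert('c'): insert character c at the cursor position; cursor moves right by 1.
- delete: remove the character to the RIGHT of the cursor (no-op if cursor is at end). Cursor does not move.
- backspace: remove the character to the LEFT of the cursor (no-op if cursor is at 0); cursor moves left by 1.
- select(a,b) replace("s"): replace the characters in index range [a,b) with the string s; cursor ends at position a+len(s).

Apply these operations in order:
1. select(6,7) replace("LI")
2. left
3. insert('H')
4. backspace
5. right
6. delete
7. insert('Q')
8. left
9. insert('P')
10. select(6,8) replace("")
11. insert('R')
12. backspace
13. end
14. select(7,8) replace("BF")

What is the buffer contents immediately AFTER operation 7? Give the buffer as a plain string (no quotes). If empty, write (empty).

Answer: XXMCILLIQ

Derivation:
After op 1 (select(6,7) replace("LI")): buf='XXMCILLI' cursor=8
After op 2 (left): buf='XXMCILLI' cursor=7
After op 3 (insert('H')): buf='XXMCILLHI' cursor=8
After op 4 (backspace): buf='XXMCILLI' cursor=7
After op 5 (right): buf='XXMCILLI' cursor=8
After op 6 (delete): buf='XXMCILLI' cursor=8
After op 7 (insert('Q')): buf='XXMCILLIQ' cursor=9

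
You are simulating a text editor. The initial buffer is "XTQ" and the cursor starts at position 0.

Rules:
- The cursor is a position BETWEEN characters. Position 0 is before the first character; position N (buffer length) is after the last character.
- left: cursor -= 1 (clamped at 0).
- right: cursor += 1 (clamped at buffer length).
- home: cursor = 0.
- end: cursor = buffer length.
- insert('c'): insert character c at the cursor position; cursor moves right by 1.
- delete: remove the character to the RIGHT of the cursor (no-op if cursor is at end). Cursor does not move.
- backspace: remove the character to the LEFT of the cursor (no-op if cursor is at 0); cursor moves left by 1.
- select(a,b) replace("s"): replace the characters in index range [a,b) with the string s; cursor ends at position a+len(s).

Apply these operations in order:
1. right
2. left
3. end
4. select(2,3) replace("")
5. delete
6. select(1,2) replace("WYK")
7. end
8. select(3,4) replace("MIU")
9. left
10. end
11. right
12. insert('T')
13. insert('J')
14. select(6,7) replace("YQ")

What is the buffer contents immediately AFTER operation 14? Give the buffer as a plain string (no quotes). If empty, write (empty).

After op 1 (right): buf='XTQ' cursor=1
After op 2 (left): buf='XTQ' cursor=0
After op 3 (end): buf='XTQ' cursor=3
After op 4 (select(2,3) replace("")): buf='XT' cursor=2
After op 5 (delete): buf='XT' cursor=2
After op 6 (select(1,2) replace("WYK")): buf='XWYK' cursor=4
After op 7 (end): buf='XWYK' cursor=4
After op 8 (select(3,4) replace("MIU")): buf='XWYMIU' cursor=6
After op 9 (left): buf='XWYMIU' cursor=5
After op 10 (end): buf='XWYMIU' cursor=6
After op 11 (right): buf='XWYMIU' cursor=6
After op 12 (insert('T')): buf='XWYMIUT' cursor=7
After op 13 (insert('J')): buf='XWYMIUTJ' cursor=8
After op 14 (select(6,7) replace("YQ")): buf='XWYMIUYQJ' cursor=8

Answer: XWYMIUYQJ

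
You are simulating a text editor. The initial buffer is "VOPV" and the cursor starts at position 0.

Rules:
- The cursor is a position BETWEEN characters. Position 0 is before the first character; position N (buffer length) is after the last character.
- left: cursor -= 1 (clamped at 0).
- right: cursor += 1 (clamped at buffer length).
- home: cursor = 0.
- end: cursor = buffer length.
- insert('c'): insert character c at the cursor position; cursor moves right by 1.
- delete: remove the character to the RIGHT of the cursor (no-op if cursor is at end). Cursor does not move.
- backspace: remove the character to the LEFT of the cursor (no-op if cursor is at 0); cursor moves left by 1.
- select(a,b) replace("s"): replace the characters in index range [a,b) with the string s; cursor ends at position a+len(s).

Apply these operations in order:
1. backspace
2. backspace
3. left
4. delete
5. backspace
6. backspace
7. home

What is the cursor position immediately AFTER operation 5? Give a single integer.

After op 1 (backspace): buf='VOPV' cursor=0
After op 2 (backspace): buf='VOPV' cursor=0
After op 3 (left): buf='VOPV' cursor=0
After op 4 (delete): buf='OPV' cursor=0
After op 5 (backspace): buf='OPV' cursor=0

Answer: 0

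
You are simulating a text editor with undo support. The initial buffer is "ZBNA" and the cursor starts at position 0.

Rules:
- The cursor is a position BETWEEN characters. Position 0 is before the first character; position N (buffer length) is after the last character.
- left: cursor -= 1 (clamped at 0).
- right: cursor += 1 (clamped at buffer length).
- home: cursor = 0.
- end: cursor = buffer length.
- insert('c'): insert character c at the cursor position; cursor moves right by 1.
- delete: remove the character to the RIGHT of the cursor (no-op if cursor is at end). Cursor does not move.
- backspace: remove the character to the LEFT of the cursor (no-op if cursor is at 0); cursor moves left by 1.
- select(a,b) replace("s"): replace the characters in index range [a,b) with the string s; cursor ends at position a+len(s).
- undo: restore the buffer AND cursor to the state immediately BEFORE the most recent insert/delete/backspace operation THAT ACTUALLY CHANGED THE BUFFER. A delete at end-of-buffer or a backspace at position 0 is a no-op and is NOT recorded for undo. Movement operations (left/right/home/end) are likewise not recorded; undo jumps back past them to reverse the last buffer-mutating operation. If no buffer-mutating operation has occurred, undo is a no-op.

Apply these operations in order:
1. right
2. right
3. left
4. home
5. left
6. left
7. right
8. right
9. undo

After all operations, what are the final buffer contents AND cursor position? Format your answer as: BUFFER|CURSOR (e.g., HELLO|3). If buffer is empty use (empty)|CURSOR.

After op 1 (right): buf='ZBNA' cursor=1
After op 2 (right): buf='ZBNA' cursor=2
After op 3 (left): buf='ZBNA' cursor=1
After op 4 (home): buf='ZBNA' cursor=0
After op 5 (left): buf='ZBNA' cursor=0
After op 6 (left): buf='ZBNA' cursor=0
After op 7 (right): buf='ZBNA' cursor=1
After op 8 (right): buf='ZBNA' cursor=2
After op 9 (undo): buf='ZBNA' cursor=2

Answer: ZBNA|2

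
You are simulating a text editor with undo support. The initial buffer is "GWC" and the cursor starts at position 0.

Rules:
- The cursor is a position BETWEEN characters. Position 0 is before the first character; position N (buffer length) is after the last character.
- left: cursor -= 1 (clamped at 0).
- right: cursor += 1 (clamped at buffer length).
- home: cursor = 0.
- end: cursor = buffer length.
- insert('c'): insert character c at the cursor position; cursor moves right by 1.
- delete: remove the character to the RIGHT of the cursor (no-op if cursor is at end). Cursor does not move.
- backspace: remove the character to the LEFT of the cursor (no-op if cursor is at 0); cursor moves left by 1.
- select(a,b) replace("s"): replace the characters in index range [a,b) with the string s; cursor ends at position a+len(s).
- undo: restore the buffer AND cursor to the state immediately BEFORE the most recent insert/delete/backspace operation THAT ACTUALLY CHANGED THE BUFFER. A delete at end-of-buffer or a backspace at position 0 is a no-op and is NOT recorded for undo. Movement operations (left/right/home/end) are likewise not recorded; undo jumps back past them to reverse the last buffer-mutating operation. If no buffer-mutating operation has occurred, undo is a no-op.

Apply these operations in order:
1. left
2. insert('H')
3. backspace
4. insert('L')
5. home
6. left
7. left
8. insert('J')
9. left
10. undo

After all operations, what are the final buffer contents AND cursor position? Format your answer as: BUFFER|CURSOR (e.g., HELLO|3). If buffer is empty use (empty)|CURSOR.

After op 1 (left): buf='GWC' cursor=0
After op 2 (insert('H')): buf='HGWC' cursor=1
After op 3 (backspace): buf='GWC' cursor=0
After op 4 (insert('L')): buf='LGWC' cursor=1
After op 5 (home): buf='LGWC' cursor=0
After op 6 (left): buf='LGWC' cursor=0
After op 7 (left): buf='LGWC' cursor=0
After op 8 (insert('J')): buf='JLGWC' cursor=1
After op 9 (left): buf='JLGWC' cursor=0
After op 10 (undo): buf='LGWC' cursor=0

Answer: LGWC|0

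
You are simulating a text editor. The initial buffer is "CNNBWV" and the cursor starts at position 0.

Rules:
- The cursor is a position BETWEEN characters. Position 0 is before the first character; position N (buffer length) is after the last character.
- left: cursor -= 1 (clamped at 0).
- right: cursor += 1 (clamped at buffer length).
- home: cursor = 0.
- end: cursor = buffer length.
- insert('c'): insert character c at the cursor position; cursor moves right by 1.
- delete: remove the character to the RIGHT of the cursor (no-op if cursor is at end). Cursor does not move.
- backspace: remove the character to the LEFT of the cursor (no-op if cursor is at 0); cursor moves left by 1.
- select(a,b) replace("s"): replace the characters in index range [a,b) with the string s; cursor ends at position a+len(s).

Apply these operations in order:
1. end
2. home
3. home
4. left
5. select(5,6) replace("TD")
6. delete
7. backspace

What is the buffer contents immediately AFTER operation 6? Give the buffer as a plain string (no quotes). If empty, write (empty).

After op 1 (end): buf='CNNBWV' cursor=6
After op 2 (home): buf='CNNBWV' cursor=0
After op 3 (home): buf='CNNBWV' cursor=0
After op 4 (left): buf='CNNBWV' cursor=0
After op 5 (select(5,6) replace("TD")): buf='CNNBWTD' cursor=7
After op 6 (delete): buf='CNNBWTD' cursor=7

Answer: CNNBWTD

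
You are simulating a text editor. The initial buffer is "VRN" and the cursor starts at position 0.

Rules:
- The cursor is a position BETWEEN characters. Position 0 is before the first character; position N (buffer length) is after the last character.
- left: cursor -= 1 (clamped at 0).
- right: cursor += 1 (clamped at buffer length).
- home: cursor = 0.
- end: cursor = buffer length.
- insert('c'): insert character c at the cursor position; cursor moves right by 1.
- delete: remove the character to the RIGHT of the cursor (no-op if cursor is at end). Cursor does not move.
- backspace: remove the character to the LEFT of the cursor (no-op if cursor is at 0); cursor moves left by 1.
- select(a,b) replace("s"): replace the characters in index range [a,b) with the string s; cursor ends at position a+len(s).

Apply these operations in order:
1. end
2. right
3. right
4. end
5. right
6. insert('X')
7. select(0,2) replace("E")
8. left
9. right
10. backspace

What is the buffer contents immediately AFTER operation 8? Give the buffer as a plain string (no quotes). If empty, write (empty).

After op 1 (end): buf='VRN' cursor=3
After op 2 (right): buf='VRN' cursor=3
After op 3 (right): buf='VRN' cursor=3
After op 4 (end): buf='VRN' cursor=3
After op 5 (right): buf='VRN' cursor=3
After op 6 (insert('X')): buf='VRNX' cursor=4
After op 7 (select(0,2) replace("E")): buf='ENX' cursor=1
After op 8 (left): buf='ENX' cursor=0

Answer: ENX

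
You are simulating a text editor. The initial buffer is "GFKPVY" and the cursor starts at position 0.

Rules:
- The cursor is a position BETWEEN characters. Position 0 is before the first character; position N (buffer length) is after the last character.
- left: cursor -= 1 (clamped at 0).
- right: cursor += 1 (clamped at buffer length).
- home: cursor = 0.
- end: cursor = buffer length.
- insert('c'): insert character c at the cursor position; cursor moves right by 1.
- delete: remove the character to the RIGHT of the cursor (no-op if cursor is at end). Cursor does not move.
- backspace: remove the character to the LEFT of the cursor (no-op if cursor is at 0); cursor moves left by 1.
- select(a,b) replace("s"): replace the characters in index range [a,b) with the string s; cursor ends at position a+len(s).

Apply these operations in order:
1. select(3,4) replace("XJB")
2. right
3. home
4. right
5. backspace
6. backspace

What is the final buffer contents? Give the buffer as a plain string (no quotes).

After op 1 (select(3,4) replace("XJB")): buf='GFKXJBVY' cursor=6
After op 2 (right): buf='GFKXJBVY' cursor=7
After op 3 (home): buf='GFKXJBVY' cursor=0
After op 4 (right): buf='GFKXJBVY' cursor=1
After op 5 (backspace): buf='FKXJBVY' cursor=0
After op 6 (backspace): buf='FKXJBVY' cursor=0

Answer: FKXJBVY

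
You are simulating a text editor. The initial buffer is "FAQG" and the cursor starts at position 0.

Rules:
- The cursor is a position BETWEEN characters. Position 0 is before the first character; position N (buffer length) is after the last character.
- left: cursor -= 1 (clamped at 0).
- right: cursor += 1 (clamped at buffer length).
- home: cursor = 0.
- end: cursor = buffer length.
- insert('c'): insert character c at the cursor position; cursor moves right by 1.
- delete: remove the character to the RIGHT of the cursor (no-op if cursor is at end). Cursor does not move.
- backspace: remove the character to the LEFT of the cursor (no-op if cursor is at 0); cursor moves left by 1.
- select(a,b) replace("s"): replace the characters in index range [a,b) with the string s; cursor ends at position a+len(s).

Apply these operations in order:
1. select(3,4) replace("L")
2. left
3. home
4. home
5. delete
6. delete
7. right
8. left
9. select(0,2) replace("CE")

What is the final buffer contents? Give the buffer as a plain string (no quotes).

After op 1 (select(3,4) replace("L")): buf='FAQL' cursor=4
After op 2 (left): buf='FAQL' cursor=3
After op 3 (home): buf='FAQL' cursor=0
After op 4 (home): buf='FAQL' cursor=0
After op 5 (delete): buf='AQL' cursor=0
After op 6 (delete): buf='QL' cursor=0
After op 7 (right): buf='QL' cursor=1
After op 8 (left): buf='QL' cursor=0
After op 9 (select(0,2) replace("CE")): buf='CE' cursor=2

Answer: CE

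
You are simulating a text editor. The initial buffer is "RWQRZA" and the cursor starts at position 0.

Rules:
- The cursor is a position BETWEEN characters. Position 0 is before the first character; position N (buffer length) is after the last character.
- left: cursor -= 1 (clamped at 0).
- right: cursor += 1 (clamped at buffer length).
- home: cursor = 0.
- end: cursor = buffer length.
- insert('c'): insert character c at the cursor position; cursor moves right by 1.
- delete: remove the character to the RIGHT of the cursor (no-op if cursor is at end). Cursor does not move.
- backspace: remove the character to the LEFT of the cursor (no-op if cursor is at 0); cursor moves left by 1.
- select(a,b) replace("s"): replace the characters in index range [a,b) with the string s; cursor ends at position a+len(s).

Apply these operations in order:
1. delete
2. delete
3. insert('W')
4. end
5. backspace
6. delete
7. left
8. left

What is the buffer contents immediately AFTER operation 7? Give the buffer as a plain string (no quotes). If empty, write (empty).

Answer: WQRZ

Derivation:
After op 1 (delete): buf='WQRZA' cursor=0
After op 2 (delete): buf='QRZA' cursor=0
After op 3 (insert('W')): buf='WQRZA' cursor=1
After op 4 (end): buf='WQRZA' cursor=5
After op 5 (backspace): buf='WQRZ' cursor=4
After op 6 (delete): buf='WQRZ' cursor=4
After op 7 (left): buf='WQRZ' cursor=3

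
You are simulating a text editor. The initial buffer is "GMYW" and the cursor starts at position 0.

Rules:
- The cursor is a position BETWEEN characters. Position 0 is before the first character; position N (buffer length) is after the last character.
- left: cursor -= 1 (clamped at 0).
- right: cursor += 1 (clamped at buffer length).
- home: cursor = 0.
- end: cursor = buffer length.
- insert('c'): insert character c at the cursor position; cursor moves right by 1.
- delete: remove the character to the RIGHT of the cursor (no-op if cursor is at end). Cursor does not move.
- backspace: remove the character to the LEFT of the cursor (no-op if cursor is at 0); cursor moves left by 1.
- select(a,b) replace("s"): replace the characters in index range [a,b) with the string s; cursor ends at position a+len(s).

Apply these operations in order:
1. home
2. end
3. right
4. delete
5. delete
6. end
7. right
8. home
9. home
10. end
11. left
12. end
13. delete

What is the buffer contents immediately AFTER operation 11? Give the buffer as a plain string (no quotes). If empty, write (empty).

Answer: GMYW

Derivation:
After op 1 (home): buf='GMYW' cursor=0
After op 2 (end): buf='GMYW' cursor=4
After op 3 (right): buf='GMYW' cursor=4
After op 4 (delete): buf='GMYW' cursor=4
After op 5 (delete): buf='GMYW' cursor=4
After op 6 (end): buf='GMYW' cursor=4
After op 7 (right): buf='GMYW' cursor=4
After op 8 (home): buf='GMYW' cursor=0
After op 9 (home): buf='GMYW' cursor=0
After op 10 (end): buf='GMYW' cursor=4
After op 11 (left): buf='GMYW' cursor=3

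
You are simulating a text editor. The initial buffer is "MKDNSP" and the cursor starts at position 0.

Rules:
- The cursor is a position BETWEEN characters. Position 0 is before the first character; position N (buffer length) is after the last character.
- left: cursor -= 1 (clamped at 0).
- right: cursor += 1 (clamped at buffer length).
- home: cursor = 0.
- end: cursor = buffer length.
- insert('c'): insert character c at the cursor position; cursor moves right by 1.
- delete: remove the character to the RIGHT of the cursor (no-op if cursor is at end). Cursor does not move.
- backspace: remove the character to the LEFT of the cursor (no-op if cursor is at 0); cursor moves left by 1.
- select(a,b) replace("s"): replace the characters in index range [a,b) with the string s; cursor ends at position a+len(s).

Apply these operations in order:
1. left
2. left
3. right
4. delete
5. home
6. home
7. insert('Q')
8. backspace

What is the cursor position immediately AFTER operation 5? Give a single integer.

Answer: 0

Derivation:
After op 1 (left): buf='MKDNSP' cursor=0
After op 2 (left): buf='MKDNSP' cursor=0
After op 3 (right): buf='MKDNSP' cursor=1
After op 4 (delete): buf='MDNSP' cursor=1
After op 5 (home): buf='MDNSP' cursor=0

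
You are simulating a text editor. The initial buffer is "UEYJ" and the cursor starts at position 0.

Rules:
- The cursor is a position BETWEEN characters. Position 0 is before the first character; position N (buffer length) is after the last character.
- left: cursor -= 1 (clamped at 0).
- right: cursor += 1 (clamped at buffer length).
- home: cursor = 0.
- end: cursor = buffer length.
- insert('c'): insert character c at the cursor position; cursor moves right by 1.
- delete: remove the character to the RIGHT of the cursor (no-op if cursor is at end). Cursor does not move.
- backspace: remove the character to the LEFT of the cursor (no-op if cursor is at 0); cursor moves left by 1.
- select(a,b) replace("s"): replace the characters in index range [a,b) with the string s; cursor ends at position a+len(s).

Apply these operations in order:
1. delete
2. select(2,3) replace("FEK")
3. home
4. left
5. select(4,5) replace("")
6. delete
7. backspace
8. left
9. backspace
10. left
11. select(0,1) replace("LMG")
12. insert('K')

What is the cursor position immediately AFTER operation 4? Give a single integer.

Answer: 0

Derivation:
After op 1 (delete): buf='EYJ' cursor=0
After op 2 (select(2,3) replace("FEK")): buf='EYFEK' cursor=5
After op 3 (home): buf='EYFEK' cursor=0
After op 4 (left): buf='EYFEK' cursor=0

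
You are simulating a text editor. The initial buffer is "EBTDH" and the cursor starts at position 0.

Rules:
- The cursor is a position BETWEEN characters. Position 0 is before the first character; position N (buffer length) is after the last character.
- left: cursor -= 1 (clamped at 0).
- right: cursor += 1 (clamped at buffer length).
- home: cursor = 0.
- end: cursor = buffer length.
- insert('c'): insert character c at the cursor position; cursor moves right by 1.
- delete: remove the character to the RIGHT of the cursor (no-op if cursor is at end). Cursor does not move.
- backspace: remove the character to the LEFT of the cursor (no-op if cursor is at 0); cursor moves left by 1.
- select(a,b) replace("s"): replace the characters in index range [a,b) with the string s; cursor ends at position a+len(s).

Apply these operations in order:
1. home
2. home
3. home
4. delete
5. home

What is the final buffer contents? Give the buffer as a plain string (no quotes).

Answer: BTDH

Derivation:
After op 1 (home): buf='EBTDH' cursor=0
After op 2 (home): buf='EBTDH' cursor=0
After op 3 (home): buf='EBTDH' cursor=0
After op 4 (delete): buf='BTDH' cursor=0
After op 5 (home): buf='BTDH' cursor=0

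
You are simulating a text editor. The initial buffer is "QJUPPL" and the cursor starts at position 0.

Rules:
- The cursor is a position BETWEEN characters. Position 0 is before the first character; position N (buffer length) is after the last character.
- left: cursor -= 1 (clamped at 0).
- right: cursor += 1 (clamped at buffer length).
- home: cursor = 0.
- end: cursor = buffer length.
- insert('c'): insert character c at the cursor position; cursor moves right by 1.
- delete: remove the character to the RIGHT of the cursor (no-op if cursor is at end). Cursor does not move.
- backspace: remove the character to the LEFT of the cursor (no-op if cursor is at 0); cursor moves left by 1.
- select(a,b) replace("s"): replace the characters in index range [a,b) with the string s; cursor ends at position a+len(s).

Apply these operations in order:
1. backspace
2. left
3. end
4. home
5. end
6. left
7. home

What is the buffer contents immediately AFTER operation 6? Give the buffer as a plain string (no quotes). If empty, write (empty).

Answer: QJUPPL

Derivation:
After op 1 (backspace): buf='QJUPPL' cursor=0
After op 2 (left): buf='QJUPPL' cursor=0
After op 3 (end): buf='QJUPPL' cursor=6
After op 4 (home): buf='QJUPPL' cursor=0
After op 5 (end): buf='QJUPPL' cursor=6
After op 6 (left): buf='QJUPPL' cursor=5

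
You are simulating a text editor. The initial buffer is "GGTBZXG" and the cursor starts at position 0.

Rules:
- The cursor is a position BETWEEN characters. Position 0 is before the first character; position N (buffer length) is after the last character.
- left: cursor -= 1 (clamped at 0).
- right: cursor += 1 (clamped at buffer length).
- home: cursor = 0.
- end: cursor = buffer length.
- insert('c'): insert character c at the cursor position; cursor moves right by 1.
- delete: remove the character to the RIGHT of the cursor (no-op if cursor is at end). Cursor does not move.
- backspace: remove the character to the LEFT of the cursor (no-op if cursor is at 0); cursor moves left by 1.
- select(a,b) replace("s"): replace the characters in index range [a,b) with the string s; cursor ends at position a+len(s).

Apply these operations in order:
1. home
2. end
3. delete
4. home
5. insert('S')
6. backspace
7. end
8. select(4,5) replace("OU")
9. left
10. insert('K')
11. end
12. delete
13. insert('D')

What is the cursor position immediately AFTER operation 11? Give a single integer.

After op 1 (home): buf='GGTBZXG' cursor=0
After op 2 (end): buf='GGTBZXG' cursor=7
After op 3 (delete): buf='GGTBZXG' cursor=7
After op 4 (home): buf='GGTBZXG' cursor=0
After op 5 (insert('S')): buf='SGGTBZXG' cursor=1
After op 6 (backspace): buf='GGTBZXG' cursor=0
After op 7 (end): buf='GGTBZXG' cursor=7
After op 8 (select(4,5) replace("OU")): buf='GGTBOUXG' cursor=6
After op 9 (left): buf='GGTBOUXG' cursor=5
After op 10 (insert('K')): buf='GGTBOKUXG' cursor=6
After op 11 (end): buf='GGTBOKUXG' cursor=9

Answer: 9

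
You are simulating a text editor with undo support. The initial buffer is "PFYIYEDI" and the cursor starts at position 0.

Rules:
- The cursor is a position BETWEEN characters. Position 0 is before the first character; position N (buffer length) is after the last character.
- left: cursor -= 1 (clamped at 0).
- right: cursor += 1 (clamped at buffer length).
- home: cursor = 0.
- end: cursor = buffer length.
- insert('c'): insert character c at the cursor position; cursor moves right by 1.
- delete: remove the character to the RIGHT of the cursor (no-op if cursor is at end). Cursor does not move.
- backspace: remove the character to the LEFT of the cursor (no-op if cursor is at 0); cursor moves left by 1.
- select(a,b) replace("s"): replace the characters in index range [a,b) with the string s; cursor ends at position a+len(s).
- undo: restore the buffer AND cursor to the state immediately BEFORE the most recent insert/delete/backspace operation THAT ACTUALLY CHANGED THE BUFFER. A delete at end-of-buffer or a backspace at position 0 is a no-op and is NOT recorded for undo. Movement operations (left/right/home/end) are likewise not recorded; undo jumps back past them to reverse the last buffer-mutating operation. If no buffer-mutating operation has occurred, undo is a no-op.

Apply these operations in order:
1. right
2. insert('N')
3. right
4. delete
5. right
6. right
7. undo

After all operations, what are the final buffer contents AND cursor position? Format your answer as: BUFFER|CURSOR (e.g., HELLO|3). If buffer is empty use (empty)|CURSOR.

Answer: PNFYIYEDI|3

Derivation:
After op 1 (right): buf='PFYIYEDI' cursor=1
After op 2 (insert('N')): buf='PNFYIYEDI' cursor=2
After op 3 (right): buf='PNFYIYEDI' cursor=3
After op 4 (delete): buf='PNFIYEDI' cursor=3
After op 5 (right): buf='PNFIYEDI' cursor=4
After op 6 (right): buf='PNFIYEDI' cursor=5
After op 7 (undo): buf='PNFYIYEDI' cursor=3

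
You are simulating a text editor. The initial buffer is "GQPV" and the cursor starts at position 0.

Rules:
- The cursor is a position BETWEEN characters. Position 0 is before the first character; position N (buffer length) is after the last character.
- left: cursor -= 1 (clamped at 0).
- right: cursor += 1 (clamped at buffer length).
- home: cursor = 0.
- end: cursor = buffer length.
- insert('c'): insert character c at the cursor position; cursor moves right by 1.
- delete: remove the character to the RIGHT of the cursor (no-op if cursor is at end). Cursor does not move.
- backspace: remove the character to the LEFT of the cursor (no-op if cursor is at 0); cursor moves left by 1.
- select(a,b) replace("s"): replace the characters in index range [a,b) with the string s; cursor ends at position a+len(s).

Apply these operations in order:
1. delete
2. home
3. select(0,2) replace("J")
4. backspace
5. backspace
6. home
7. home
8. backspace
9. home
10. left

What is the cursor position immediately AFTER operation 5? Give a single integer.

Answer: 0

Derivation:
After op 1 (delete): buf='QPV' cursor=0
After op 2 (home): buf='QPV' cursor=0
After op 3 (select(0,2) replace("J")): buf='JV' cursor=1
After op 4 (backspace): buf='V' cursor=0
After op 5 (backspace): buf='V' cursor=0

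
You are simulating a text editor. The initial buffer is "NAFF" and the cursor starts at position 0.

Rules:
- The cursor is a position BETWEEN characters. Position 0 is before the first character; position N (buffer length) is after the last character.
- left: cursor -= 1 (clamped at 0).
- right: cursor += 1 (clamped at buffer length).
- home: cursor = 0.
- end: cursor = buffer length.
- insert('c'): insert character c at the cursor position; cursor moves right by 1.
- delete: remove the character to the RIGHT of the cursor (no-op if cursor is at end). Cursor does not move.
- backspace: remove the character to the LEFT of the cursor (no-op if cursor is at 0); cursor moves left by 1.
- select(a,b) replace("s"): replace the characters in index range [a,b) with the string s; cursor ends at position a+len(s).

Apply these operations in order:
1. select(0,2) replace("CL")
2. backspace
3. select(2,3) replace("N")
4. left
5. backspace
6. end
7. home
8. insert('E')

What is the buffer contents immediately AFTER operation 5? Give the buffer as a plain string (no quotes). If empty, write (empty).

Answer: CN

Derivation:
After op 1 (select(0,2) replace("CL")): buf='CLFF' cursor=2
After op 2 (backspace): buf='CFF' cursor=1
After op 3 (select(2,3) replace("N")): buf='CFN' cursor=3
After op 4 (left): buf='CFN' cursor=2
After op 5 (backspace): buf='CN' cursor=1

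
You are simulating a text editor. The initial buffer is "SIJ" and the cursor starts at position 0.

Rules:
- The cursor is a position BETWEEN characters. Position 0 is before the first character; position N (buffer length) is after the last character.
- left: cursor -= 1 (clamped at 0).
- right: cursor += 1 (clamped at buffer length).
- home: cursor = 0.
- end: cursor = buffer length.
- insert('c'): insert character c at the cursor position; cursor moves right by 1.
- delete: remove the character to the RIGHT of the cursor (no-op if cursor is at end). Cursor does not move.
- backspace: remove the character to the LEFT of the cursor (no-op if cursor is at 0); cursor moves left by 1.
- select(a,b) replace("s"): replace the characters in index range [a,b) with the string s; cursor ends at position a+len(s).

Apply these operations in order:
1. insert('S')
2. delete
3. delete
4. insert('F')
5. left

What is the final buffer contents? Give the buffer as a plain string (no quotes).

Answer: SFJ

Derivation:
After op 1 (insert('S')): buf='SSIJ' cursor=1
After op 2 (delete): buf='SIJ' cursor=1
After op 3 (delete): buf='SJ' cursor=1
After op 4 (insert('F')): buf='SFJ' cursor=2
After op 5 (left): buf='SFJ' cursor=1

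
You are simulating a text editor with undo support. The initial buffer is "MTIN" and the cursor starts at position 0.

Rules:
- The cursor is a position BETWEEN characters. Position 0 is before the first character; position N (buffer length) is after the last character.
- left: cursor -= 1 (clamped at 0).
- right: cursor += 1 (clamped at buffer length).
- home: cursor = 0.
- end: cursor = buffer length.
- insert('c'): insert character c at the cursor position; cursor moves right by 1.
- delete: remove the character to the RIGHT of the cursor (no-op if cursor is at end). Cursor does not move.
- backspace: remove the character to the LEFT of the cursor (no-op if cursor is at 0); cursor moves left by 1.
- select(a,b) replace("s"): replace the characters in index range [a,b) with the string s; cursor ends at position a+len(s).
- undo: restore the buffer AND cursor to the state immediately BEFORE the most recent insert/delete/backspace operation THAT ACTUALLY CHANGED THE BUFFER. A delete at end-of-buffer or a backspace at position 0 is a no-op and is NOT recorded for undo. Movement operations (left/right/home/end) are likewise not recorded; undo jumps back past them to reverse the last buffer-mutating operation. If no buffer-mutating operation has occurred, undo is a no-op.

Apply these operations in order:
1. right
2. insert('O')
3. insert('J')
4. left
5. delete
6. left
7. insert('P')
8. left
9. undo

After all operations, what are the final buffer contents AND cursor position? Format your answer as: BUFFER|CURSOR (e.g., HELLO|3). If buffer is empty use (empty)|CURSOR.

After op 1 (right): buf='MTIN' cursor=1
After op 2 (insert('O')): buf='MOTIN' cursor=2
After op 3 (insert('J')): buf='MOJTIN' cursor=3
After op 4 (left): buf='MOJTIN' cursor=2
After op 5 (delete): buf='MOTIN' cursor=2
After op 6 (left): buf='MOTIN' cursor=1
After op 7 (insert('P')): buf='MPOTIN' cursor=2
After op 8 (left): buf='MPOTIN' cursor=1
After op 9 (undo): buf='MOTIN' cursor=1

Answer: MOTIN|1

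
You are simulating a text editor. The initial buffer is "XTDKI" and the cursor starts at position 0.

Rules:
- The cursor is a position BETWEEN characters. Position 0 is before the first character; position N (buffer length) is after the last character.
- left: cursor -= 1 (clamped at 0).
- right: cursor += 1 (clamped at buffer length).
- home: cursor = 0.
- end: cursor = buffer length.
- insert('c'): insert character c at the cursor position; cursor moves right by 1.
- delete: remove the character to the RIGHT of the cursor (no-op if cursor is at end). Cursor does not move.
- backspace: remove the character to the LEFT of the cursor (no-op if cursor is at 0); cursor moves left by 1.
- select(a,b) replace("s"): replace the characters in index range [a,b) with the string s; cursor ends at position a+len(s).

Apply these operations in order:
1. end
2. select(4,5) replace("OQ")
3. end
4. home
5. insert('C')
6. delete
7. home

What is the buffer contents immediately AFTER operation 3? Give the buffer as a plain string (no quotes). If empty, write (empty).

Answer: XTDKOQ

Derivation:
After op 1 (end): buf='XTDKI' cursor=5
After op 2 (select(4,5) replace("OQ")): buf='XTDKOQ' cursor=6
After op 3 (end): buf='XTDKOQ' cursor=6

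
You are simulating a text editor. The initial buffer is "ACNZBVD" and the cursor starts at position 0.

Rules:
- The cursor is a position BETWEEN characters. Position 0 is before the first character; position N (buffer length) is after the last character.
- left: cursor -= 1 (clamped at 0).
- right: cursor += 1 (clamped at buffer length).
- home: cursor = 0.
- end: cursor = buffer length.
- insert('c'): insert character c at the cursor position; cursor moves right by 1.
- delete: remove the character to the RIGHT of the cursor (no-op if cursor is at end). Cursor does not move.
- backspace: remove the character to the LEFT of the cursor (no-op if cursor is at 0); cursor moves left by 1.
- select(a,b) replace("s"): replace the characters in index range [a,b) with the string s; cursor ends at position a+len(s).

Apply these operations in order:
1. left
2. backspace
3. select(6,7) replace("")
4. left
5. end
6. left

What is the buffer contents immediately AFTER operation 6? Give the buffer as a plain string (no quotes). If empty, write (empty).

After op 1 (left): buf='ACNZBVD' cursor=0
After op 2 (backspace): buf='ACNZBVD' cursor=0
After op 3 (select(6,7) replace("")): buf='ACNZBV' cursor=6
After op 4 (left): buf='ACNZBV' cursor=5
After op 5 (end): buf='ACNZBV' cursor=6
After op 6 (left): buf='ACNZBV' cursor=5

Answer: ACNZBV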